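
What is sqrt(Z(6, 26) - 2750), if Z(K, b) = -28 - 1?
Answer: I*sqrt(2779) ≈ 52.716*I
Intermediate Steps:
Z(K, b) = -29
sqrt(Z(6, 26) - 2750) = sqrt(-29 - 2750) = sqrt(-2779) = I*sqrt(2779)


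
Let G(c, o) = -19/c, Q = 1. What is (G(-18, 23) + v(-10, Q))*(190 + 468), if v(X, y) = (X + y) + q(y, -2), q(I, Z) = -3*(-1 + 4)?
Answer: -100345/9 ≈ -11149.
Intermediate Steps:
q(I, Z) = -9 (q(I, Z) = -3*3 = -9)
v(X, y) = -9 + X + y (v(X, y) = (X + y) - 9 = -9 + X + y)
(G(-18, 23) + v(-10, Q))*(190 + 468) = (-19/(-18) + (-9 - 10 + 1))*(190 + 468) = (-19*(-1/18) - 18)*658 = (19/18 - 18)*658 = -305/18*658 = -100345/9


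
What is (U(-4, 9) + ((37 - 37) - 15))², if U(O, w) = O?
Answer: 361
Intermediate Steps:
(U(-4, 9) + ((37 - 37) - 15))² = (-4 + ((37 - 37) - 15))² = (-4 + (0 - 15))² = (-4 - 15)² = (-19)² = 361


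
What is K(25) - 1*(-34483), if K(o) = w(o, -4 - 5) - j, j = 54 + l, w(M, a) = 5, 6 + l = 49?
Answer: 34391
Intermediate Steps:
l = 43 (l = -6 + 49 = 43)
j = 97 (j = 54 + 43 = 97)
K(o) = -92 (K(o) = 5 - 1*97 = 5 - 97 = -92)
K(25) - 1*(-34483) = -92 - 1*(-34483) = -92 + 34483 = 34391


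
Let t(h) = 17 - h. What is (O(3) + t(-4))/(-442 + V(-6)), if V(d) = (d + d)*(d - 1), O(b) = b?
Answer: -12/179 ≈ -0.067039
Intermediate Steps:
V(d) = 2*d*(-1 + d) (V(d) = (2*d)*(-1 + d) = 2*d*(-1 + d))
(O(3) + t(-4))/(-442 + V(-6)) = (3 + (17 - 1*(-4)))/(-442 + 2*(-6)*(-1 - 6)) = (3 + (17 + 4))/(-442 + 2*(-6)*(-7)) = (3 + 21)/(-442 + 84) = 24/(-358) = 24*(-1/358) = -12/179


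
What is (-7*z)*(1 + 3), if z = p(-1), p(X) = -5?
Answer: 140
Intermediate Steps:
z = -5
(-7*z)*(1 + 3) = (-7*(-5))*(1 + 3) = 35*4 = 140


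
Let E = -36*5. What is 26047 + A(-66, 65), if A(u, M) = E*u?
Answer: 37927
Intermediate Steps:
E = -180
A(u, M) = -180*u
26047 + A(-66, 65) = 26047 - 180*(-66) = 26047 + 11880 = 37927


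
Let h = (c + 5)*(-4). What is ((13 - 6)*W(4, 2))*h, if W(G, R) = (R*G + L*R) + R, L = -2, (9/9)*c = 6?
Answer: -1848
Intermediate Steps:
c = 6
W(G, R) = -R + G*R (W(G, R) = (R*G - 2*R) + R = (G*R - 2*R) + R = (-2*R + G*R) + R = -R + G*R)
h = -44 (h = (6 + 5)*(-4) = 11*(-4) = -44)
((13 - 6)*W(4, 2))*h = ((13 - 6)*(2*(-1 + 4)))*(-44) = (7*(2*3))*(-44) = (7*6)*(-44) = 42*(-44) = -1848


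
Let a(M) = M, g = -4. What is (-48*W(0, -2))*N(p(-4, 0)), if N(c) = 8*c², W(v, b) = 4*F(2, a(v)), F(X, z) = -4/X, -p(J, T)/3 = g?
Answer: 442368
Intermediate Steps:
p(J, T) = 12 (p(J, T) = -3*(-4) = 12)
W(v, b) = -8 (W(v, b) = 4*(-4/2) = 4*(-4*½) = 4*(-2) = -8)
(-48*W(0, -2))*N(p(-4, 0)) = (-48*(-8))*(8*12²) = 384*(8*144) = 384*1152 = 442368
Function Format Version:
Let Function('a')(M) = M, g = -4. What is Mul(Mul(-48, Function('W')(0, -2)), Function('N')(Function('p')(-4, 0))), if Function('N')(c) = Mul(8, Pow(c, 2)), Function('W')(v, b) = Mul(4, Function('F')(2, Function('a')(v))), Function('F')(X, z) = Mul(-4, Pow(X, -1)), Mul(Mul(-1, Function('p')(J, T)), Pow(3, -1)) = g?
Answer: 442368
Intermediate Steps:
Function('p')(J, T) = 12 (Function('p')(J, T) = Mul(-3, -4) = 12)
Function('W')(v, b) = -8 (Function('W')(v, b) = Mul(4, Mul(-4, Pow(2, -1))) = Mul(4, Mul(-4, Rational(1, 2))) = Mul(4, -2) = -8)
Mul(Mul(-48, Function('W')(0, -2)), Function('N')(Function('p')(-4, 0))) = Mul(Mul(-48, -8), Mul(8, Pow(12, 2))) = Mul(384, Mul(8, 144)) = Mul(384, 1152) = 442368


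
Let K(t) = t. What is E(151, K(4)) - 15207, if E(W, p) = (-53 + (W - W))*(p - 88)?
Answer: -10755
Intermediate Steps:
E(W, p) = 4664 - 53*p (E(W, p) = (-53 + 0)*(-88 + p) = -53*(-88 + p) = 4664 - 53*p)
E(151, K(4)) - 15207 = (4664 - 53*4) - 15207 = (4664 - 212) - 15207 = 4452 - 15207 = -10755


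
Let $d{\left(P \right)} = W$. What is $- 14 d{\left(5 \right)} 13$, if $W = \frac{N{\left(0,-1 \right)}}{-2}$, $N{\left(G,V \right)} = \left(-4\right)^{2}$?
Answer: $1456$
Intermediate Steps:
$N{\left(G,V \right)} = 16$
$W = -8$ ($W = \frac{16}{-2} = 16 \left(- \frac{1}{2}\right) = -8$)
$d{\left(P \right)} = -8$
$- 14 d{\left(5 \right)} 13 = \left(-14\right) \left(-8\right) 13 = 112 \cdot 13 = 1456$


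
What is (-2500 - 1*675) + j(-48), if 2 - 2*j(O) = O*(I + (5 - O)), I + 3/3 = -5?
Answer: -2046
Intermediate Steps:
I = -6 (I = -1 - 5 = -6)
j(O) = 1 - O*(-1 - O)/2 (j(O) = 1 - O*(-6 + (5 - O))/2 = 1 - O*(-1 - O)/2)
(-2500 - 1*675) + j(-48) = (-2500 - 1*675) + (1 + (½)*(-48) + (½)*(-48)²) = (-2500 - 675) + (1 - 24 + (½)*2304) = -3175 + (1 - 24 + 1152) = -3175 + 1129 = -2046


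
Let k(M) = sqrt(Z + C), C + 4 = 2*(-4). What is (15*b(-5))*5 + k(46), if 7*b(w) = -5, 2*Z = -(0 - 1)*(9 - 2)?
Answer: -375/7 + I*sqrt(34)/2 ≈ -53.571 + 2.9155*I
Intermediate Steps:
Z = 7/2 (Z = (-(0 - 1)*(9 - 2))/2 = (-(-1)*7)/2 = (-1*(-7))/2 = (1/2)*7 = 7/2 ≈ 3.5000)
b(w) = -5/7 (b(w) = (1/7)*(-5) = -5/7)
C = -12 (C = -4 + 2*(-4) = -4 - 8 = -12)
k(M) = I*sqrt(34)/2 (k(M) = sqrt(7/2 - 12) = sqrt(-17/2) = I*sqrt(34)/2)
(15*b(-5))*5 + k(46) = (15*(-5/7))*5 + I*sqrt(34)/2 = -75/7*5 + I*sqrt(34)/2 = -375/7 + I*sqrt(34)/2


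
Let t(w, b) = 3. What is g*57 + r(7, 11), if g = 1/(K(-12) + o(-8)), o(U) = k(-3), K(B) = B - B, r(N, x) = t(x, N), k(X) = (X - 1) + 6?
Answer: 63/2 ≈ 31.500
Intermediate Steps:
k(X) = 5 + X (k(X) = (-1 + X) + 6 = 5 + X)
r(N, x) = 3
K(B) = 0
o(U) = 2 (o(U) = 5 - 3 = 2)
g = 1/2 (g = 1/(0 + 2) = 1/2 ≈ 0.50000)
g*57 + r(7, 11) = (1/2)*57 + 3 = 57/2 + 3 = 63/2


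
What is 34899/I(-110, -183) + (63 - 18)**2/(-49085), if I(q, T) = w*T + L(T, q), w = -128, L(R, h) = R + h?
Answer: 333235428/227077027 ≈ 1.4675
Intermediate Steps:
I(q, T) = q - 127*T (I(q, T) = -128*T + (T + q) = q - 127*T)
34899/I(-110, -183) + (63 - 18)**2/(-49085) = 34899/(-110 - 127*(-183)) + (63 - 18)**2/(-49085) = 34899/(-110 + 23241) + 45**2*(-1/49085) = 34899/23131 + 2025*(-1/49085) = 34899*(1/23131) - 405/9817 = 34899/23131 - 405/9817 = 333235428/227077027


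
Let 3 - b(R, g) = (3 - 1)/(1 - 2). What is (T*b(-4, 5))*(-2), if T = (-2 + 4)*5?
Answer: -100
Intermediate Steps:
b(R, g) = 5 (b(R, g) = 3 - (3 - 1)/(1 - 2) = 3 - 2/(-1) = 3 - 2*(-1) = 3 - 1*(-2) = 3 + 2 = 5)
T = 10 (T = 2*5 = 10)
(T*b(-4, 5))*(-2) = (10*5)*(-2) = 50*(-2) = -100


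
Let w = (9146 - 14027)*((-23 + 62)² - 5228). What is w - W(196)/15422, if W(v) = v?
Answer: 139521808339/7711 ≈ 1.8094e+7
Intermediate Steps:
w = 18093867 (w = -4881*(39² - 5228) = -4881*(1521 - 5228) = -4881*(-3707) = 18093867)
w - W(196)/15422 = 18093867 - 196/15422 = 18093867 - 1*98/7711 = 18093867 - 98/7711 = 139521808339/7711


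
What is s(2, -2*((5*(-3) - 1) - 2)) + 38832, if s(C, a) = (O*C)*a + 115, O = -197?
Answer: 24763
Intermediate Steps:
s(C, a) = 115 - 197*C*a (s(C, a) = (-197*C)*a + 115 = -197*C*a + 115 = 115 - 197*C*a)
s(2, -2*((5*(-3) - 1) - 2)) + 38832 = (115 - 197*2*(-2*((5*(-3) - 1) - 2))) + 38832 = (115 - 197*2*(-2*((-15 - 1) - 2))) + 38832 = (115 - 197*2*(-2*(-16 - 2))) + 38832 = (115 - 197*2*(-2*(-18))) + 38832 = (115 - 197*2*36) + 38832 = (115 - 14184) + 38832 = -14069 + 38832 = 24763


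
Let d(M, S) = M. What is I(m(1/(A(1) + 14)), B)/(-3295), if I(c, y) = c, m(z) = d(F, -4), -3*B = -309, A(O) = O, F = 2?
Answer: -2/3295 ≈ -0.00060698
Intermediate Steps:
B = 103 (B = -1/3*(-309) = 103)
m(z) = 2
I(m(1/(A(1) + 14)), B)/(-3295) = 2/(-3295) = 2*(-1/3295) = -2/3295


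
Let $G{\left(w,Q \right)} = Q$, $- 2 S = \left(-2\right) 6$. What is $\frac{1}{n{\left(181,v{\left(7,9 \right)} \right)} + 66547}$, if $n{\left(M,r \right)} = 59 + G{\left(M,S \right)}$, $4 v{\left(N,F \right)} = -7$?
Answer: $\frac{1}{66612} \approx 1.5012 \cdot 10^{-5}$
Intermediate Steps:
$S = 6$ ($S = - \frac{\left(-2\right) 6}{2} = \left(- \frac{1}{2}\right) \left(-12\right) = 6$)
$v{\left(N,F \right)} = - \frac{7}{4}$ ($v{\left(N,F \right)} = \frac{1}{4} \left(-7\right) = - \frac{7}{4}$)
$n{\left(M,r \right)} = 65$ ($n{\left(M,r \right)} = 59 + 6 = 65$)
$\frac{1}{n{\left(181,v{\left(7,9 \right)} \right)} + 66547} = \frac{1}{65 + 66547} = \frac{1}{66612}$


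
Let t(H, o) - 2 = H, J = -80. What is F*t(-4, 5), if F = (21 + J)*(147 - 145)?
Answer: 236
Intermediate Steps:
t(H, o) = 2 + H
F = -118 (F = (21 - 80)*(147 - 145) = -59*2 = -118)
F*t(-4, 5) = -118*(2 - 4) = -118*(-2) = 236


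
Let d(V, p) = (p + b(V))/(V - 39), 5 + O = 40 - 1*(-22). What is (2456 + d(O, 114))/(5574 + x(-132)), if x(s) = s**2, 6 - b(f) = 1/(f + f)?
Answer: 5053391/47191896 ≈ 0.10708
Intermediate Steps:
O = 57 (O = -5 + (40 - 1*(-22)) = -5 + (40 + 22) = -5 + 62 = 57)
b(f) = 6 - 1/(2*f) (b(f) = 6 - 1/(f + f) = 6 - 1/(2*f))
d(V, p) = (6 + p - 1/(2*V))/(-39 + V) (d(V, p) = (p + (6 - 1/(2*V)))/(V - 39) = (6 + p - 1/(2*V))/(-39 + V))
(2456 + d(O, 114))/(5574 + x(-132)) = (2456 + (-1/2 + 6*57 + 57*114)/(57*(-39 + 57)))/(5574 + (-132)**2) = (2456 + (1/57)*(-1/2 + 342 + 6498)/18)/(5574 + 17424) = (2456 + (1/57)*(1/18)*(13679/2))/22998 = (2456 + 13679/2052)*(1/22998) = (5053391/2052)*(1/22998) = 5053391/47191896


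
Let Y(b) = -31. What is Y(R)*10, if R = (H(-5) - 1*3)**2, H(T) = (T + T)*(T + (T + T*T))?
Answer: -310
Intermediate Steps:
H(T) = 2*T*(T**2 + 2*T) (H(T) = (2*T)*(T + (T + T**2)) = (2*T)*(T**2 + 2*T) = 2*T*(T**2 + 2*T))
R = 23409 (R = (2*(-5)**2*(2 - 5) - 1*3)**2 = (2*25*(-3) - 3)**2 = (-150 - 3)**2 = (-153)**2 = 23409)
Y(R)*10 = -31*10 = -310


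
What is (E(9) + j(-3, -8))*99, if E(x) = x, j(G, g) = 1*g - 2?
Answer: -99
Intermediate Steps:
j(G, g) = -2 + g (j(G, g) = g - 2 = -2 + g)
(E(9) + j(-3, -8))*99 = (9 + (-2 - 8))*99 = (9 - 10)*99 = -1*99 = -99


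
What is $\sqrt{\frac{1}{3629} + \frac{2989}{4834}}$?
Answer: $\frac{\sqrt{190370652152190}}{17542586} \approx 0.78651$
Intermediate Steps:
$\sqrt{\frac{1}{3629} + \frac{2989}{4834}} = \sqrt{\frac{10851915}{17542586}} = \frac{\sqrt{190370652152190}}{17542586}$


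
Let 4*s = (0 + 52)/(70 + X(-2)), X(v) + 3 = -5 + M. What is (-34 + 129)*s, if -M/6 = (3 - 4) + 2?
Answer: 1235/56 ≈ 22.054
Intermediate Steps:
M = -6 (M = -6*((3 - 4) + 2) = -6*(-1 + 2) = -6*1 = -6)
X(v) = -14 (X(v) = -3 + (-5 - 6) = -3 - 11 = -14)
s = 13/56 (s = ((0 + 52)/(70 - 14))/4 = (52/56)/4 = (52*(1/56))/4 = (¼)*(13/14) = 13/56 ≈ 0.23214)
(-34 + 129)*s = (-34 + 129)*(13/56) = 95*(13/56) = 1235/56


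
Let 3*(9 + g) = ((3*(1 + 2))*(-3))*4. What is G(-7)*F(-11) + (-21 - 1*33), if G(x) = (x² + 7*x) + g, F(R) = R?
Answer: 441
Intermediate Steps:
g = -45 (g = -9 + (((3*(1 + 2))*(-3))*4)/3 = -9 + (((3*3)*(-3))*4)/3 = -9 + ((9*(-3))*4)/3 = -9 + (-27*4)/3 = -9 + (⅓)*(-108) = -9 - 36 = -45)
G(x) = -45 + x² + 7*x (G(x) = (x² + 7*x) - 45 = -45 + x² + 7*x)
G(-7)*F(-11) + (-21 - 1*33) = (-45 + (-7)² + 7*(-7))*(-11) + (-21 - 1*33) = (-45 + 49 - 49)*(-11) + (-21 - 33) = -45*(-11) - 54 = 495 - 54 = 441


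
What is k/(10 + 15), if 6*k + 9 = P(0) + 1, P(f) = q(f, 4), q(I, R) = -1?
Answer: -3/50 ≈ -0.060000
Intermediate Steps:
P(f) = -1
k = -3/2 (k = -3/2 + (-1 + 1)/6 = -3/2 + (⅙)*0 = -3/2 + 0 = -3/2 ≈ -1.5000)
k/(10 + 15) = -3/(2*(10 + 15)) = -3/2/25 = -3/2*1/25 = -3/50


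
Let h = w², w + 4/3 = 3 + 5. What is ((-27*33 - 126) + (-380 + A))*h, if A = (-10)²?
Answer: -518800/9 ≈ -57644.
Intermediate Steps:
A = 100
w = 20/3 (w = -4/3 + (3 + 5) = -4/3 + 8 = 20/3 ≈ 6.6667)
h = 400/9 (h = (20/3)² = 400/9 ≈ 44.444)
((-27*33 - 126) + (-380 + A))*h = ((-27*33 - 126) + (-380 + 100))*(400/9) = ((-891 - 126) - 280)*(400/9) = (-1017 - 280)*(400/9) = -1297*400/9 = -518800/9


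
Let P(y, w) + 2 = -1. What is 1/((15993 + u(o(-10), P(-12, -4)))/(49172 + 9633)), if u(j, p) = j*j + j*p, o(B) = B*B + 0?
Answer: 58805/25693 ≈ 2.2888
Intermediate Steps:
P(y, w) = -3 (P(y, w) = -2 - 1 = -3)
o(B) = B² (o(B) = B² + 0 = B²)
u(j, p) = j² + j*p
1/((15993 + u(o(-10), P(-12, -4)))/(49172 + 9633)) = 1/((15993 + (-10)²*((-10)² - 3))/(49172 + 9633)) = 1/((15993 + 100*(100 - 3))/58805) = 1/((15993 + 100*97)*(1/58805)) = 1/((15993 + 9700)*(1/58805)) = 1/(25693*(1/58805)) = 1/(25693/58805) = 58805/25693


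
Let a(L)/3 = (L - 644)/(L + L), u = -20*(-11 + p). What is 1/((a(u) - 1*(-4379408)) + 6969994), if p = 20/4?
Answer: 20/226987909 ≈ 8.8110e-8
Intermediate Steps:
p = 5 (p = 20*(¼) = 5)
u = 120 (u = -20*(-11 + 5) = -20*(-6) = 120)
a(L) = 3*(-644 + L)/(2*L) (a(L) = 3*((L - 644)/(L + L)) = 3*((-644 + L)/((2*L))) = 3*((-644 + L)*(1/(2*L))) = 3*((-644 + L)/(2*L)) = 3*(-644 + L)/(2*L))
1/((a(u) - 1*(-4379408)) + 6969994) = 1/(((3/2 - 966/120) - 1*(-4379408)) + 6969994) = 1/(((3/2 - 966*1/120) + 4379408) + 6969994) = 1/(((3/2 - 161/20) + 4379408) + 6969994) = 1/((-131/20 + 4379408) + 6969994) = 1/(87588029/20 + 6969994) = 1/(226987909/20) = 20/226987909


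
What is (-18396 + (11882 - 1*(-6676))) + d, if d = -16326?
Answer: -16164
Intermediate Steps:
(-18396 + (11882 - 1*(-6676))) + d = (-18396 + (11882 - 1*(-6676))) - 16326 = (-18396 + (11882 + 6676)) - 16326 = (-18396 + 18558) - 16326 = 162 - 16326 = -16164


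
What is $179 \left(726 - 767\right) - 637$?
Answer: $-7976$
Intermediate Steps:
$179 \left(726 - 767\right) - 637 = 179 \left(-41\right) - 637 = -7339 - 637 = -7976$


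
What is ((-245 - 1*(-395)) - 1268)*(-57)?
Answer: 63726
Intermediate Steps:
((-245 - 1*(-395)) - 1268)*(-57) = ((-245 + 395) - 1268)*(-57) = (150 - 1268)*(-57) = -1118*(-57) = 63726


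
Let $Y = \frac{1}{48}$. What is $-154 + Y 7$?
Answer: $- \frac{7385}{48} \approx -153.85$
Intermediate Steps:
$Y = \frac{1}{48} \approx 0.020833$
$-154 + Y 7 = -154 + \frac{1}{48} \cdot 7 = -154 + \frac{7}{48} = - \frac{7385}{48}$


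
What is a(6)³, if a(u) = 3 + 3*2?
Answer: 729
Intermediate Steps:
a(u) = 9 (a(u) = 3 + 6 = 9)
a(6)³ = 9³ = 729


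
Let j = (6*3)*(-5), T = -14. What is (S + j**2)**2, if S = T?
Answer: 65383396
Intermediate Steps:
j = -90 (j = 18*(-5) = -90)
S = -14
(S + j**2)**2 = (-14 + (-90)**2)**2 = (-14 + 8100)**2 = 8086**2 = 65383396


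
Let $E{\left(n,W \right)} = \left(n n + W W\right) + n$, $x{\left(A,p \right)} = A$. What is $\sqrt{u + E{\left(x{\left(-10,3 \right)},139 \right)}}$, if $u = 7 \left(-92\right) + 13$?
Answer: $2 \sqrt{4695} \approx 137.04$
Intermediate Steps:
$E{\left(n,W \right)} = n + W^{2} + n^{2}$ ($E{\left(n,W \right)} = \left(n^{2} + W^{2}\right) + n = \left(W^{2} + n^{2}\right) + n = n + W^{2} + n^{2}$)
$u = -631$ ($u = -644 + 13 = -631$)
$\sqrt{u + E{\left(x{\left(-10,3 \right)},139 \right)}} = \sqrt{-631 + \left(-10 + 139^{2} + \left(-10\right)^{2}\right)} = \sqrt{-631 + \left(-10 + 19321 + 100\right)} = \sqrt{-631 + 19411} = \sqrt{18780} = 2 \sqrt{4695}$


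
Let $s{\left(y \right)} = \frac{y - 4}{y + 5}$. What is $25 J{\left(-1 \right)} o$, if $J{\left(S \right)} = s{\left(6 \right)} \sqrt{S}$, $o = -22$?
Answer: $- 100 i \approx - 100.0 i$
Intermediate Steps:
$s{\left(y \right)} = \frac{-4 + y}{5 + y}$
$J{\left(S \right)} = \frac{2 \sqrt{S}}{11}$ ($J{\left(S \right)} = \frac{-4 + 6}{5 + 6} \sqrt{S} = \frac{1}{11} \cdot 2 \sqrt{S} = \frac{2 \sqrt{S}}{11}$)
$25 J{\left(-1 \right)} o = 25 \frac{2 \sqrt{-1}}{11} \left(-22\right) = 25 \frac{2 i}{11} \left(-22\right) = \frac{50 i}{11} \left(-22\right) = - 100 i$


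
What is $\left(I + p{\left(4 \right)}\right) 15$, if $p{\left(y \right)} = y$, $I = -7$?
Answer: $-45$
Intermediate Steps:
$\left(I + p{\left(4 \right)}\right) 15 = \left(-7 + 4\right) 15 = \left(-3\right) 15 = -45$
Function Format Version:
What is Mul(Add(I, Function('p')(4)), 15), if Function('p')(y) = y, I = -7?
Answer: -45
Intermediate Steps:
Mul(Add(I, Function('p')(4)), 15) = Mul(Add(-7, 4), 15) = Mul(-3, 15) = -45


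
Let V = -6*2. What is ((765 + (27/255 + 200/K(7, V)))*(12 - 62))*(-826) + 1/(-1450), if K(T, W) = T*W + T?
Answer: 8538947397813/271150 ≈ 3.1492e+7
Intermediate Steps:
V = -12
K(T, W) = T + T*W
((765 + (27/255 + 200/K(7, V)))*(12 - 62))*(-826) + 1/(-1450) = ((765 + (27/255 + 200/((7*(1 - 12)))))*(12 - 62))*(-826) + 1/(-1450) = ((765 + (27*(1/255) + 200/((7*(-11)))))*(-50))*(-826) - 1/1450 = ((765 + (9/85 + 200/(-77)))*(-50))*(-826) - 1/1450 = ((765 + (9/85 + 200*(-1/77)))*(-50))*(-826) - 1/1450 = ((765 + (9/85 - 200/77))*(-50))*(-826) - 1/1450 = ((765 - 16307/6545)*(-50))*(-826) - 1/1450 = ((4990618/6545)*(-50))*(-826) - 1/1450 = -49906180/1309*(-826) - 1/1450 = 5888929240/187 - 1/1450 = 8538947397813/271150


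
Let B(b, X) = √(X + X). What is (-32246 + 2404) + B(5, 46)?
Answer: -29842 + 2*√23 ≈ -29832.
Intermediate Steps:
B(b, X) = √2*√X (B(b, X) = √(2*X) = √2*√X)
(-32246 + 2404) + B(5, 46) = (-32246 + 2404) + √2*√46 = -29842 + 2*√23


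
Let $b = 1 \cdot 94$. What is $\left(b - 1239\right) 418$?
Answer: $-478610$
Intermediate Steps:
$b = 94$
$\left(b - 1239\right) 418 = \left(94 - 1239\right) 418 = \left(-1145\right) 418 = -478610$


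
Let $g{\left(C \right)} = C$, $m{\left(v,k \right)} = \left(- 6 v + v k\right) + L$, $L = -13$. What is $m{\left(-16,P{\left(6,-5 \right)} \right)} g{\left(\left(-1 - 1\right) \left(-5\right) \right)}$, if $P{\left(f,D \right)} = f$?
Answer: $-130$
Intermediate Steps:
$m{\left(v,k \right)} = -13 - 6 v + k v$ ($m{\left(v,k \right)} = \left(- 6 v + v k\right) - 13 = \left(- 6 v + k v\right) - 13 = -13 - 6 v + k v$)
$m{\left(-16,P{\left(6,-5 \right)} \right)} g{\left(\left(-1 - 1\right) \left(-5\right) \right)} = \left(-13 - -96 + 6 \left(-16\right)\right) \left(-1 - 1\right) \left(-5\right) = \left(-13 + 96 - 96\right) \left(\left(-2\right) \left(-5\right)\right) = \left(-13\right) 10 = -130$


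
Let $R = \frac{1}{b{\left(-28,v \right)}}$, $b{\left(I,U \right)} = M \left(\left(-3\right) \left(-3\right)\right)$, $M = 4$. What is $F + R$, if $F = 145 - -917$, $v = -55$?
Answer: $\frac{38233}{36} \approx 1062.0$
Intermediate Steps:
$b{\left(I,U \right)} = 36$ ($b{\left(I,U \right)} = 4 \left(\left(-3\right) \left(-3\right)\right) = 4 \cdot 9 = 36$)
$R = \frac{1}{36} \approx 0.027778$
$F = 1062$ ($F = 145 + 917 = 1062$)
$F + R = 1062 + \frac{1}{36} = \frac{38233}{36}$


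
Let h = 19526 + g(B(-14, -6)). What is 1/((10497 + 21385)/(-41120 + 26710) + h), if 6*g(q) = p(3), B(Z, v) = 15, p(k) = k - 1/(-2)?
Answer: 86460/1688077103 ≈ 5.1218e-5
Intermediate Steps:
p(k) = 1/2 + k (p(k) = k - 1*(-1/2) = k + 1/2 = 1/2 + k)
g(q) = 7/12 (g(q) = (1/2 + 3)/6 = (1/6)*(7/2) = 7/12)
h = 234319/12 (h = 19526 + 7/12 = 234319/12 ≈ 19527.)
1/((10497 + 21385)/(-41120 + 26710) + h) = 1/((10497 + 21385)/(-41120 + 26710) + 234319/12) = 1/(31882/(-14410) + 234319/12) = 1/(31882*(-1/14410) + 234319/12) = 1/(-15941/7205 + 234319/12) = 1/(1688077103/86460) = 86460/1688077103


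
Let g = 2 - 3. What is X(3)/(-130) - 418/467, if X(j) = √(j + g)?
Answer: -418/467 - √2/130 ≈ -0.90595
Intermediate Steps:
g = -1
X(j) = √(-1 + j) (X(j) = √(j - 1) = √(-1 + j))
X(3)/(-130) - 418/467 = √(-1 + 3)/(-130) - 418/467 = √2*(-1/130) - 418*1/467 = -√2/130 - 418/467 = -418/467 - √2/130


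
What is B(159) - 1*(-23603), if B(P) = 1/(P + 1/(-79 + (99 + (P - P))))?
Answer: 75081163/3181 ≈ 23603.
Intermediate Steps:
B(P) = 1/(1/20 + P) (B(P) = 1/(P + 1/(-79 + (99 + 0))) = 1/(P + 1/(-79 + 99)) = 1/(P + 1/20) = 1/(1/20 + P))
B(159) - 1*(-23603) = 20/(1 + 20*159) - 1*(-23603) = 20/(1 + 3180) + 23603 = 20/3181 + 23603 = 75081163/3181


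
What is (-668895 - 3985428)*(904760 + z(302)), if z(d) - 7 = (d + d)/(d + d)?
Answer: -4211082512064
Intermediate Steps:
z(d) = 8 (z(d) = 7 + (d + d)/(d + d) = 7 + (2*d)/((2*d)) = 7 + (2*d)*(1/(2*d)) = 7 + 1 = 8)
(-668895 - 3985428)*(904760 + z(302)) = (-668895 - 3985428)*(904760 + 8) = -4654323*904768 = -4211082512064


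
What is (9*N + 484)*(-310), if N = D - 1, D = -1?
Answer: -144460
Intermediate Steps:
N = -2 (N = -1 - 1 = -2)
(9*N + 484)*(-310) = (9*(-2) + 484)*(-310) = (-18 + 484)*(-310) = 466*(-310) = -144460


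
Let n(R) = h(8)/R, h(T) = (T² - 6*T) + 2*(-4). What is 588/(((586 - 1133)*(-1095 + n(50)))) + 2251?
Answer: 33701844887/14971937 ≈ 2251.0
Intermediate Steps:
h(T) = -8 + T² - 6*T (h(T) = (T² - 6*T) - 8 = -8 + T² - 6*T)
n(R) = 8/R (n(R) = (-8 + 8² - 6*8)/R = (-8 + 64 - 48)/R = 8/R)
588/(((586 - 1133)*(-1095 + n(50)))) + 2251 = 588/(((586 - 1133)*(-1095 + 8/50))) + 2251 = 588/((-547*(-1095 + 8*(1/50)))) + 2251 = 588/((-547*(-1095 + 4/25))) + 2251 = 588/((-547*(-27371/25))) + 2251 = 588/(14971937/25) + 2251 = 588*(25/14971937) + 2251 = 14700/14971937 + 2251 = 33701844887/14971937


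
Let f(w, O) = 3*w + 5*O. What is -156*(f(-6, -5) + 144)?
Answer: -15756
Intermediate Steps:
-156*(f(-6, -5) + 144) = -156*((3*(-6) + 5*(-5)) + 144) = -156*((-18 - 25) + 144) = -156*(-43 + 144) = -156*101 = -15756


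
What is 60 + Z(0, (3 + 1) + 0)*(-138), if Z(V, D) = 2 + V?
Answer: -216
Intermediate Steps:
60 + Z(0, (3 + 1) + 0)*(-138) = 60 + (2 + 0)*(-138) = 60 + 2*(-138) = 60 - 276 = -216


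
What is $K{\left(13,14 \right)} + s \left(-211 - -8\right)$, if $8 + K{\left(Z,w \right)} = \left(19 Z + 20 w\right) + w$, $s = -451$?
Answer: $92086$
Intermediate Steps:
$K{\left(Z,w \right)} = -8 + 19 Z + 21 w$ ($K{\left(Z,w \right)} = -8 + \left(\left(19 Z + 20 w\right) + w\right) = -8 + \left(19 Z + 21 w\right) = -8 + 19 Z + 21 w$)
$K{\left(13,14 \right)} + s \left(-211 - -8\right) = \left(-8 + 19 \cdot 13 + 21 \cdot 14\right) - 451 \left(-211 - -8\right) = \left(-8 + 247 + 294\right) - 451 \left(-211 + 8\right) = 533 - -91553 = 533 + 91553 = 92086$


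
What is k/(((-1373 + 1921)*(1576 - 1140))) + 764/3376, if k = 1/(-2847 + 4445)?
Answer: 18231281787/80561265184 ≈ 0.22630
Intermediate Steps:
k = 1/1598 ≈ 0.00062578
k/(((-1373 + 1921)*(1576 - 1140))) + 764/3376 = 1/(1598*(((-1373 + 1921)*(1576 - 1140)))) + 764/3376 = 1/(1598*((548*436))) + 764*(1/3376) = (1/1598)/238928 + 191/844 = (1/1598)*(1/238928) + 191/844 = 1/381806944 + 191/844 = 18231281787/80561265184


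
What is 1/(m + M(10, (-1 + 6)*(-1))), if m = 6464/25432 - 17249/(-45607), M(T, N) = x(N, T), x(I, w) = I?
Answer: -144984653/633238238 ≈ -0.22896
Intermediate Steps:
M(T, N) = N
m = 91685027/144984653 (m = 6464*(1/25432) - 17249*(-1/45607) = 808/3179 + 17249/45607 = 91685027/144984653 ≈ 0.63238)
1/(m + M(10, (-1 + 6)*(-1))) = 1/(91685027/144984653 + (-1 + 6)*(-1)) = 1/(91685027/144984653 + 5*(-1)) = 1/(91685027/144984653 - 5) = 1/(-633238238/144984653) = -144984653/633238238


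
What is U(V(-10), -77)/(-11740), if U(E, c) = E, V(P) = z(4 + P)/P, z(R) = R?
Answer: -3/58700 ≈ -5.1107e-5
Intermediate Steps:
V(P) = (4 + P)/P
U(V(-10), -77)/(-11740) = ((4 - 10)/(-10))/(-11740) = -⅒*(-6)*(-1/11740) = (⅗)*(-1/11740) = -3/58700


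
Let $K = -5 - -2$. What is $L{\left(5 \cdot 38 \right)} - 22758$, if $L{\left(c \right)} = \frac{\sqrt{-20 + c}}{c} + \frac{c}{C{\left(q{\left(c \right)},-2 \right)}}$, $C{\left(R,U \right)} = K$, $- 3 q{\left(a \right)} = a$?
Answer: $- \frac{68464}{3} + \frac{\sqrt{170}}{190} \approx -22821.0$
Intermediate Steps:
$q{\left(a \right)} = - \frac{a}{3}$
$K = -3$ ($K = -5 + 2 = -3$)
$C{\left(R,U \right)} = -3$
$L{\left(c \right)} = - \frac{c}{3} + \frac{\sqrt{-20 + c}}{c}$ ($L{\left(c \right)} = \frac{\sqrt{-20 + c}}{c} + \frac{c}{-3} = \frac{\sqrt{-20 + c}}{c} + c \left(- \frac{1}{3}\right) = \frac{\sqrt{-20 + c}}{c} - \frac{c}{3} = - \frac{c}{3} + \frac{\sqrt{-20 + c}}{c}$)
$L{\left(5 \cdot 38 \right)} - 22758 = \left(- \frac{5 \cdot 38}{3} + \frac{\sqrt{-20 + 5 \cdot 38}}{5 \cdot 38}\right) - 22758 = \left(\left(- \frac{1}{3}\right) 190 + \frac{\sqrt{-20 + 190}}{190}\right) - 22758 = \left(- \frac{190}{3} + \frac{\sqrt{170}}{190}\right) - 22758 = - \frac{68464}{3} + \frac{\sqrt{170}}{190}$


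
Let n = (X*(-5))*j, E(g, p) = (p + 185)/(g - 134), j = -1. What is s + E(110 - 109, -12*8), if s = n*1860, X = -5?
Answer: -6184589/133 ≈ -46501.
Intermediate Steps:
E(g, p) = (185 + p)/(-134 + g)
n = -25 (n = -5*(-5)*(-1) = 25*(-1) = -25)
s = -46500 (s = -25*1860 = -46500)
s + E(110 - 109, -12*8) = -46500 + (185 - 12*8)/(-134 + (110 - 109)) = -46500 + (185 - 96)/(-134 + 1) = -46500 + 89/(-133) = -46500 - 1/133*89 = -46500 - 89/133 = -6184589/133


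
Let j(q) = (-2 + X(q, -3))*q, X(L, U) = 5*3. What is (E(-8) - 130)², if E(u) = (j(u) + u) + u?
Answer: 62500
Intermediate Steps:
X(L, U) = 15
j(q) = 13*q (j(q) = (-2 + 15)*q = 13*q)
E(u) = 15*u (E(u) = (13*u + u) + u = 14*u + u = 15*u)
(E(-8) - 130)² = (15*(-8) - 130)² = (-120 - 130)² = (-250)² = 62500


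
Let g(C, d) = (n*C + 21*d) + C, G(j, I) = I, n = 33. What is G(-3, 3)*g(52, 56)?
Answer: 8832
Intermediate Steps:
g(C, d) = 21*d + 34*C (g(C, d) = (33*C + 21*d) + C = (21*d + 33*C) + C = 21*d + 34*C)
G(-3, 3)*g(52, 56) = 3*(21*56 + 34*52) = 3*(1176 + 1768) = 3*2944 = 8832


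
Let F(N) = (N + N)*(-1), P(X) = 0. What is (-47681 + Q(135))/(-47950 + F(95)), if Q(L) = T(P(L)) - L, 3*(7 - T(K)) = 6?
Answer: 47811/48140 ≈ 0.99317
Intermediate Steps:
F(N) = -2*N (F(N) = (2*N)*(-1) = -2*N)
T(K) = 5 (T(K) = 7 - ⅓*6 = 7 - 2 = 5)
Q(L) = 5 - L
(-47681 + Q(135))/(-47950 + F(95)) = (-47681 + (5 - 1*135))/(-47950 - 2*95) = (-47681 + (5 - 135))/(-47950 - 190) = (-47681 - 130)/(-48140) = -47811*(-1/48140) = 47811/48140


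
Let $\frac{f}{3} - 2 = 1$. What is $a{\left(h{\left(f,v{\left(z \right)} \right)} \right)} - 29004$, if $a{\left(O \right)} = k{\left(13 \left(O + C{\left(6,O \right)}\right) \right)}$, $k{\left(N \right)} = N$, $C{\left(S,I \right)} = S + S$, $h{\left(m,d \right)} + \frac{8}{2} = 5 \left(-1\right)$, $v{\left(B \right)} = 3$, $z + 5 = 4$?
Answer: $-28965$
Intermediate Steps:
$z = -1$ ($z = -5 + 4 = -1$)
$f = 9$ ($f = 6 + 3 \cdot 1 = 6 + 3 = 9$)
$h{\left(m,d \right)} = -9$ ($h{\left(m,d \right)} = -4 + 5 \left(-1\right) = -4 - 5 = -9$)
$C{\left(S,I \right)} = 2 S$
$a{\left(O \right)} = 156 + 13 O$ ($a{\left(O \right)} = 13 \left(O + 2 \cdot 6\right) = 13 \left(O + 12\right) = 13 \left(12 + O\right) = 156 + 13 O$)
$a{\left(h{\left(f,v{\left(z \right)} \right)} \right)} - 29004 = \left(156 + 13 \left(-9\right)\right) - 29004 = \left(156 - 117\right) - 29004 = 39 - 29004 = -28965$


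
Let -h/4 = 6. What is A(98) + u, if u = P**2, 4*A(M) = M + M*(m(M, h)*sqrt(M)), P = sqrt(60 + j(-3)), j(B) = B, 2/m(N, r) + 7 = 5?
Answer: 163/2 - 343*sqrt(2)/2 ≈ -161.04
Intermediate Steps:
h = -24 (h = -4*6 = -24)
m(N, r) = -1 (m(N, r) = 2/(-7 + 5) = 2/(-2) = 2*(-1/2) = -1)
P = sqrt(57) (P = sqrt(60 - 3) = sqrt(57) ≈ 7.5498)
A(M) = -M**(3/2)/4 + M/4 (A(M) = (M + M*(-sqrt(M)))/4 = (M - M**(3/2))/4 = -M**(3/2)/4 + M/4)
u = 57 (u = (sqrt(57))**2 = 57)
A(98) + u = (-343*sqrt(2)/2 + (1/4)*98) + 57 = (-343*sqrt(2)/2 + 49/2) + 57 = (49/2 - 343*sqrt(2)/2) + 57 = 163/2 - 343*sqrt(2)/2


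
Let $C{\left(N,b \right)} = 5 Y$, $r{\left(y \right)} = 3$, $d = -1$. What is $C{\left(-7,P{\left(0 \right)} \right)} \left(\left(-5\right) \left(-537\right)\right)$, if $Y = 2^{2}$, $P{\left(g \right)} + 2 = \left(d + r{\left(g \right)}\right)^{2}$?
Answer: $53700$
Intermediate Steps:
$P{\left(g \right)} = 2$ ($P{\left(g \right)} = -2 + \left(-1 + 3\right)^{2} = -2 + 2^{2} = -2 + 4 = 2$)
$Y = 4$
$C{\left(N,b \right)} = 20$ ($C{\left(N,b \right)} = 5 \cdot 4 = 20$)
$C{\left(-7,P{\left(0 \right)} \right)} \left(\left(-5\right) \left(-537\right)\right) = 20 \left(\left(-5\right) \left(-537\right)\right) = 20 \cdot 2685 = 53700$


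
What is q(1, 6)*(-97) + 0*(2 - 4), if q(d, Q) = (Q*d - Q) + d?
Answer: -97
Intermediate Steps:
q(d, Q) = d - Q + Q*d (q(d, Q) = (-Q + Q*d) + d = d - Q + Q*d)
q(1, 6)*(-97) + 0*(2 - 4) = (1 - 1*6 + 6*1)*(-97) + 0*(2 - 4) = (1 - 6 + 6)*(-97) + 0*(-2) = 1*(-97) + 0 = -97 + 0 = -97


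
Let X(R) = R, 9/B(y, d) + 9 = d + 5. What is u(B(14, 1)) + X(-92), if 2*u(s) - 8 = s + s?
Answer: -91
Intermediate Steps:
B(y, d) = 9/(-4 + d) (B(y, d) = 9/(-9 + (d + 5)) = 9/(-9 + (5 + d)) = 9/(-4 + d))
u(s) = 4 + s (u(s) = 4 + (s + s)/2 = 4 + (2*s)/2 = 4 + s)
u(B(14, 1)) + X(-92) = (4 + 9/(-4 + 1)) - 92 = (4 + 9/(-3)) - 92 = (4 + 9*(-1/3)) - 92 = (4 - 3) - 92 = 1 - 92 = -91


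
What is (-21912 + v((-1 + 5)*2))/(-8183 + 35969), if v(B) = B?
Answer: -10952/13893 ≈ -0.78831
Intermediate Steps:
(-21912 + v((-1 + 5)*2))/(-8183 + 35969) = (-21912 + (-1 + 5)*2)/(-8183 + 35969) = (-21912 + 4*2)/27786 = (-21912 + 8)*(1/27786) = -21904*1/27786 = -10952/13893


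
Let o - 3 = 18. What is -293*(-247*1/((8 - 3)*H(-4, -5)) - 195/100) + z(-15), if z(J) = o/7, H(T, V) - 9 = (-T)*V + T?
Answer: -117179/300 ≈ -390.60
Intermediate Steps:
H(T, V) = 9 + T - T*V (H(T, V) = 9 + ((-T)*V + T) = 9 + (-T*V + T) = 9 + (T - T*V) = 9 + T - T*V)
o = 21 (o = 3 + 18 = 21)
z(J) = 3 (z(J) = 21/7 = 21*(1/7) = 3)
-293*(-247*1/((8 - 3)*H(-4, -5)) - 195/100) + z(-15) = -293*(-247*1/((8 - 3)*(9 - 4 - 1*(-4)*(-5))) - 195/100) + 3 = -293*(-247*1/(5*(9 - 4 - 20)) - 195*1/100) + 3 = -293*(-247/((-15*5)) - 39/20) + 3 = -293*(-247/(-75) - 39/20) + 3 = -293*(-247*(-1/75) - 39/20) + 3 = -293*(247/75 - 39/20) + 3 = -293*403/300 + 3 = -118079/300 + 3 = -117179/300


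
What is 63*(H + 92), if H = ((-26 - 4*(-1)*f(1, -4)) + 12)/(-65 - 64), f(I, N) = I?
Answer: 249438/43 ≈ 5800.9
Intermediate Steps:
H = 10/129 (H = ((-26 - 4*(-1)) + 12)/(-65 - 64) = ((-26 - (-4)) + 12)/(-129) = ((-26 - 1*(-4)) + 12)*(-1/129) = ((-26 + 4) + 12)*(-1/129) = (-22 + 12)*(-1/129) = -10*(-1/129) = 10/129 ≈ 0.077519)
63*(H + 92) = 63*(10/129 + 92) = 63*(11878/129) = 249438/43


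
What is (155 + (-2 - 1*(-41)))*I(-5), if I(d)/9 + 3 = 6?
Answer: 5238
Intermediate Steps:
I(d) = 27 (I(d) = -27 + 9*6 = -27 + 54 = 27)
(155 + (-2 - 1*(-41)))*I(-5) = (155 + (-2 - 1*(-41)))*27 = (155 + (-2 + 41))*27 = (155 + 39)*27 = 194*27 = 5238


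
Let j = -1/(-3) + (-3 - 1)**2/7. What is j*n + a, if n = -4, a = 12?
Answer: 32/21 ≈ 1.5238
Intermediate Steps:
j = 55/21 (j = -1*(-1/3) + (-4)**2*(1/7) = 1/3 + 16*(1/7) = 1/3 + 16/7 = 55/21 ≈ 2.6190)
j*n + a = (55/21)*(-4) + 12 = -220/21 + 12 = 32/21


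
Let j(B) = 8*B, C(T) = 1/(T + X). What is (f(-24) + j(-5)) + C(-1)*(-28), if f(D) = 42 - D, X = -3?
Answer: 33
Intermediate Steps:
C(T) = 1/(-3 + T) (C(T) = 1/(T - 3) = 1/(-3 + T))
(f(-24) + j(-5)) + C(-1)*(-28) = ((42 - 1*(-24)) + 8*(-5)) - 28/(-3 - 1) = ((42 + 24) - 40) - 28/(-4) = (66 - 40) - 1/4*(-28) = 26 + 7 = 33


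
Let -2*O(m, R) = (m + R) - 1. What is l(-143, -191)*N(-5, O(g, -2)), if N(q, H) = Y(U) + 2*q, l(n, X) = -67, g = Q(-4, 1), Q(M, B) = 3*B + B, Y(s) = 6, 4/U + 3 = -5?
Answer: 268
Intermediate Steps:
U = -½ (U = 4/(-3 - 5) = 4/(-8) = 4*(-⅛) = -½ ≈ -0.50000)
Q(M, B) = 4*B
g = 4 (g = 4*1 = 4)
O(m, R) = ½ - R/2 - m/2 (O(m, R) = -((m + R) - 1)/2 = -((R + m) - 1)/2 = -(-1 + R + m)/2 = ½ - R/2 - m/2)
N(q, H) = 6 + 2*q
l(-143, -191)*N(-5, O(g, -2)) = -67*(6 + 2*(-5)) = -67*(6 - 10) = -67*(-4) = 268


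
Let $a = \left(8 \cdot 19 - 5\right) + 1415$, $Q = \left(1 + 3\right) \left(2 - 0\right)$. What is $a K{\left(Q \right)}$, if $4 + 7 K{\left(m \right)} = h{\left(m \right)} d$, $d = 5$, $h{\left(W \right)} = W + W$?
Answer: $\frac{118712}{7} \approx 16959.0$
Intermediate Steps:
$h{\left(W \right)} = 2 W$
$Q = 8$ ($Q = 4 \left(2 + 0\right) = 4 \cdot 2 = 8$)
$K{\left(m \right)} = - \frac{4}{7} + \frac{10 m}{7}$ ($K{\left(m \right)} = - \frac{4}{7} + \frac{2 m 5}{7} = - \frac{4}{7} + \frac{10 m}{7}$)
$a = 1562$ ($a = \left(152 - 5\right) + 1415 = 147 + 1415 = 1562$)
$a K{\left(Q \right)} = 1562 \left(- \frac{4}{7} + \frac{10}{7} \cdot 8\right) = 1562 \left(- \frac{4}{7} + \frac{80}{7}\right) = 1562 \cdot \frac{76}{7} = \frac{118712}{7}$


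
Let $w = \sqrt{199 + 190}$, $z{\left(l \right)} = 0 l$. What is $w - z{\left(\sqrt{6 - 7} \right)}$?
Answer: $\sqrt{389} \approx 19.723$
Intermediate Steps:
$z{\left(l \right)} = 0$
$w = \sqrt{389} \approx 19.723$
$w - z{\left(\sqrt{6 - 7} \right)} = \sqrt{389} - 0 = \sqrt{389} + 0 = \sqrt{389}$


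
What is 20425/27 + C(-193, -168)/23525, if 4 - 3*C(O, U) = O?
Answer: 480499898/635175 ≈ 756.48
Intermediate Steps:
C(O, U) = 4/3 - O/3
20425/27 + C(-193, -168)/23525 = 20425/27 + (4/3 - ⅓*(-193))/23525 = 20425*(1/27) + (4/3 + 193/3)*(1/23525) = 20425/27 + (197/3)*(1/23525) = 20425/27 + 197/70575 = 480499898/635175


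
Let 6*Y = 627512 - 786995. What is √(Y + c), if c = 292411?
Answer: √1063322/2 ≈ 515.59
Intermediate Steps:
Y = -53161/2 (Y = (627512 - 786995)/6 = (⅙)*(-159483) = -53161/2 ≈ -26581.)
√(Y + c) = √(-53161/2 + 292411) = √(531661/2) = √1063322/2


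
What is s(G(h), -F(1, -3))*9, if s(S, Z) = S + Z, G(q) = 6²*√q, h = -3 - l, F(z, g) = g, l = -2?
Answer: 27 + 324*I ≈ 27.0 + 324.0*I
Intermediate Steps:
h = -1 (h = -3 - 1*(-2) = -3 + 2 = -1)
G(q) = 36*√q
s(G(h), -F(1, -3))*9 = (36*√(-1) - 1*(-3))*9 = (36*I + 3)*9 = (3 + 36*I)*9 = 27 + 324*I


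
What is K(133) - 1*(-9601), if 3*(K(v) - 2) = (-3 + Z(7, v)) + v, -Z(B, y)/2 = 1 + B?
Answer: 9641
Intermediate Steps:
Z(B, y) = -2 - 2*B (Z(B, y) = -2*(1 + B) = -2 - 2*B)
K(v) = -13/3 + v/3 (K(v) = 2 + ((-3 + (-2 - 2*7)) + v)/3 = 2 + ((-3 + (-2 - 14)) + v)/3 = 2 + ((-3 - 16) + v)/3 = 2 + (-19 + v)/3 = 2 + (-19/3 + v/3) = -13/3 + v/3)
K(133) - 1*(-9601) = (-13/3 + (⅓)*133) - 1*(-9601) = (-13/3 + 133/3) + 9601 = 40 + 9601 = 9641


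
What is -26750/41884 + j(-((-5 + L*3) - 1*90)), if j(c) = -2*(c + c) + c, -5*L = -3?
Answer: -29343791/104710 ≈ -280.24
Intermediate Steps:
L = ⅗ (L = -⅕*(-3) = ⅗ ≈ 0.60000)
j(c) = -3*c (j(c) = -4*c + c = -3*c)
-26750/41884 + j(-((-5 + L*3) - 1*90)) = -26750/41884 - (-3)*((-5 + (⅗)*3) - 1*90) = -26750*1/41884 - (-3)*((-5 + 9/5) - 90) = -13375/20942 - (-3)*(-16/5 - 90) = -13375/20942 - (-3)*(-466)/5 = -13375/20942 - 3*466/5 = -13375/20942 - 1398/5 = -29343791/104710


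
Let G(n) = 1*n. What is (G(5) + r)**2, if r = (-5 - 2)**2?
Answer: 2916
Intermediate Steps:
r = 49 (r = (-7)**2 = 49)
G(n) = n
(G(5) + r)**2 = (5 + 49)**2 = 54**2 = 2916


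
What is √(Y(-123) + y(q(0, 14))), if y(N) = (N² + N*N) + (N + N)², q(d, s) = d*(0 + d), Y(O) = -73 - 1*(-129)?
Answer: 2*√14 ≈ 7.4833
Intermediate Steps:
Y(O) = 56 (Y(O) = -73 + 129 = 56)
q(d, s) = d² (q(d, s) = d*d = d²)
y(N) = 6*N² (y(N) = (N² + N²) + (2*N)² = 2*N² + 4*N² = 6*N²)
√(Y(-123) + y(q(0, 14))) = √(56 + 6*(0²)²) = √(56 + 6*0²) = √(56 + 6*0) = √(56 + 0) = √56 = 2*√14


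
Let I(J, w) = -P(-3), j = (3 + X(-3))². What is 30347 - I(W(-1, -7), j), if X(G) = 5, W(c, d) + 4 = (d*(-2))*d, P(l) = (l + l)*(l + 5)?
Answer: 30335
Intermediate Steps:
P(l) = 2*l*(5 + l) (P(l) = (2*l)*(5 + l) = 2*l*(5 + l))
W(c, d) = -4 - 2*d² (W(c, d) = -4 + (d*(-2))*d = -4 + (-2*d)*d = -4 - 2*d²)
j = 64 (j = (3 + 5)² = 8² = 64)
I(J, w) = 12 (I(J, w) = -2*(-3)*(5 - 3) = -2*(-3)*2 = -1*(-12) = 12)
30347 - I(W(-1, -7), j) = 30347 - 1*12 = 30347 - 12 = 30335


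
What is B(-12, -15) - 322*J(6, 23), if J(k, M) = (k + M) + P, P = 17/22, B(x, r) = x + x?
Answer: -105719/11 ≈ -9610.8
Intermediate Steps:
B(x, r) = 2*x
P = 17/22 (P = 17*(1/22) = 17/22 ≈ 0.77273)
J(k, M) = 17/22 + M + k (J(k, M) = (k + M) + 17/22 = (M + k) + 17/22 = 17/22 + M + k)
B(-12, -15) - 322*J(6, 23) = 2*(-12) - 322*(17/22 + 23 + 6) = -24 - 322*655/22 = -24 - 105455/11 = -105719/11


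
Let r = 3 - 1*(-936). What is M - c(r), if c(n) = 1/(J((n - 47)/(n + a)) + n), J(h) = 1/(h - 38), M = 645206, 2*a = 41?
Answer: 43097607676440/66796663 ≈ 6.4521e+5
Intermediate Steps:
a = 41/2 (a = (½)*41 = 41/2 ≈ 20.500)
J(h) = 1/(-38 + h)
r = 939 (r = 3 + 936 = 939)
c(n) = 1/(n + 1/(-38 + (-47 + n)/(41/2 + n))) (c(n) = 1/(1/(-38 + (n - 47)/(n + 41/2)) + n) = 1/(1/(-38 + (-47 + n)/(41/2 + n)) + n) = 1/(n + 1/(-38 + (-47 + n)/(41/2 + n))))
M - c(r) = 645206 - 2*(826 + 37*939)/(-41 + 74*939² + 1650*939) = 645206 - 2*(826 + 34743)/(-41 + 74*881721 + 1549350) = 645206 - 2*35569/(-41 + 65247354 + 1549350) = 645206 - 2*35569/66796663 = 645206 - 1*71138/66796663 = 645206 - 71138/66796663 = 43097607676440/66796663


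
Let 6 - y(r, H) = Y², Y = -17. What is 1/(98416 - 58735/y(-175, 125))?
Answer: 283/27910463 ≈ 1.0140e-5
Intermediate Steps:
y(r, H) = -283 (y(r, H) = 6 - 1*(-17)² = 6 - 1*289 = 6 - 289 = -283)
1/(98416 - 58735/y(-175, 125)) = 1/(98416 - 58735/(-283)) = 1/(98416 - 58735*(-1/283)) = 1/(98416 + 58735/283) = 1/(27910463/283) = 283/27910463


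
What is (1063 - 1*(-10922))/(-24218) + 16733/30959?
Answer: 34196179/749765062 ≈ 0.045609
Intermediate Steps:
(1063 - 1*(-10922))/(-24218) + 16733/30959 = (1063 + 10922)*(-1/24218) + 16733*(1/30959) = 11985*(-1/24218) + 16733/30959 = -11985/24218 + 16733/30959 = 34196179/749765062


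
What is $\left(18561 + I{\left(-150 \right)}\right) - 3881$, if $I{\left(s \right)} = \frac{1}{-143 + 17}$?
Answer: $\frac{1849679}{126} \approx 14680.0$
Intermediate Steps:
$I{\left(s \right)} = - \frac{1}{126}$ ($I{\left(s \right)} = \frac{1}{-126} = - \frac{1}{126}$)
$\left(18561 + I{\left(-150 \right)}\right) - 3881 = \left(18561 - \frac{1}{126}\right) - 3881 = \frac{2338685}{126} - 3881 = \frac{1849679}{126}$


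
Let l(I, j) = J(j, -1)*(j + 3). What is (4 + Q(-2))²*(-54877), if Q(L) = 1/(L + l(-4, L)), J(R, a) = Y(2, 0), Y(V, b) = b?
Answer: -2688973/4 ≈ -6.7224e+5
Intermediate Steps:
J(R, a) = 0
l(I, j) = 0 (l(I, j) = 0*(j + 3) = 0*(3 + j) = 0)
Q(L) = 1/L (Q(L) = 1/(L + 0) = 1/L)
(4 + Q(-2))²*(-54877) = (4 + 1/(-2))²*(-54877) = (4 - ½)²*(-54877) = (7/2)²*(-54877) = (49/4)*(-54877) = -2688973/4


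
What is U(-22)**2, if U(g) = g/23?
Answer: 484/529 ≈ 0.91493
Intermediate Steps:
U(g) = g/23 (U(g) = g*(1/23) = g/23)
U(-22)**2 = ((1/23)*(-22))**2 = (-22/23)**2 = 484/529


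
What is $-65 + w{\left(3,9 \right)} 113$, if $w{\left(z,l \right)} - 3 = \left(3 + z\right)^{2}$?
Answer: $4342$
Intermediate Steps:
$w{\left(z,l \right)} = 3 + \left(3 + z\right)^{2}$
$-65 + w{\left(3,9 \right)} 113 = -65 + \left(3 + \left(3 + 3\right)^{2}\right) 113 = -65 + \left(3 + 6^{2}\right) 113 = -65 + \left(3 + 36\right) 113 = -65 + 39 \cdot 113 = -65 + 4407 = 4342$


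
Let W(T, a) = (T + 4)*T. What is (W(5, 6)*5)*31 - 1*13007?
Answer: -6032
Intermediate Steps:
W(T, a) = T*(4 + T) (W(T, a) = (4 + T)*T = T*(4 + T))
(W(5, 6)*5)*31 - 1*13007 = ((5*(4 + 5))*5)*31 - 1*13007 = ((5*9)*5)*31 - 13007 = (45*5)*31 - 13007 = 225*31 - 13007 = 6975 - 13007 = -6032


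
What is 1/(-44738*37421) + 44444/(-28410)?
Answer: -37202754605161/23781168615090 ≈ -1.5644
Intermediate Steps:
1/(-44738*37421) + 44444/(-28410) = -1/44738*1/37421 + 44444*(-1/28410) = -1/1674140698 - 22222/14205 = -37202754605161/23781168615090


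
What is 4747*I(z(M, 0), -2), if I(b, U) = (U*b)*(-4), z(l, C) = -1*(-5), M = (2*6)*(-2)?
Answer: 189880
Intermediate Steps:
M = -24 (M = 12*(-2) = -24)
z(l, C) = 5
I(b, U) = -4*U*b
4747*I(z(M, 0), -2) = 4747*(-4*(-2)*5) = 4747*40 = 189880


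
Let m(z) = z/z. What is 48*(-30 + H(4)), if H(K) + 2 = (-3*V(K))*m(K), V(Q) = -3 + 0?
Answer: -1104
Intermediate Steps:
V(Q) = -3
m(z) = 1
H(K) = 7 (H(K) = -2 - 3*(-3)*1 = -2 + 9*1 = -2 + 9 = 7)
48*(-30 + H(4)) = 48*(-30 + 7) = 48*(-23) = -1104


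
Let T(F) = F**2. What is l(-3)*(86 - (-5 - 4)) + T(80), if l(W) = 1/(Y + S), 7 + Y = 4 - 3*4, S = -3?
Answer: 115105/18 ≈ 6394.7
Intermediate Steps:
Y = -15 (Y = -7 + (4 - 3*4) = -7 + (4 - 12) = -7 - 8 = -15)
l(W) = -1/18 (l(W) = 1/(-15 - 3) = 1/(-18) = -1/18)
l(-3)*(86 - (-5 - 4)) + T(80) = -(86 - (-5 - 4))/18 + 80**2 = -(86 - 1*(-9))/18 + 6400 = -(86 + 9)/18 + 6400 = -1/18*95 + 6400 = -95/18 + 6400 = 115105/18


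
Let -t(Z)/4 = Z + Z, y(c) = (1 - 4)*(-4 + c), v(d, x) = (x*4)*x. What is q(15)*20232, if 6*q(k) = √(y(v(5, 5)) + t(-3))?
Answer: 6744*I*√66 ≈ 54789.0*I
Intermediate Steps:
v(d, x) = 4*x² (v(d, x) = (4*x)*x = 4*x²)
y(c) = 12 - 3*c (y(c) = -3*(-4 + c) = 12 - 3*c)
t(Z) = -8*Z (t(Z) = -4*(Z + Z) = -8*Z)
q(k) = I*√66/3 (q(k) = √((12 - 12*5²) - 8*(-3))/6 = √((12 - 12*25) + 24)/6 = √((12 - 3*100) + 24)/6 = √((12 - 300) + 24)/6 = √(-288 + 24)/6 = √(-264)/6 = (2*I*√66)/6 = I*√66/3)
q(15)*20232 = (I*√66/3)*20232 = 6744*I*√66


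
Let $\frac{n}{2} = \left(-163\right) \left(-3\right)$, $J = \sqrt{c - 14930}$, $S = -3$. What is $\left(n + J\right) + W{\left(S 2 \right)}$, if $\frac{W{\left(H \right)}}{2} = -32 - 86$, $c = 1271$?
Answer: $742 + i \sqrt{13659} \approx 742.0 + 116.87 i$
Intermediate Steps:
$J = i \sqrt{13659}$ ($J = \sqrt{1271 - 14930} = \sqrt{-13659} = i \sqrt{13659} \approx 116.87 i$)
$W{\left(H \right)} = -236$ ($W{\left(H \right)} = 2 \left(-32 - 86\right) = 2 \left(-118\right) = -236$)
$n = 978$ ($n = 2 \left(\left(-163\right) \left(-3\right)\right) = 2 \cdot 489 = 978$)
$\left(n + J\right) + W{\left(S 2 \right)} = \left(978 + i \sqrt{13659}\right) - 236 = 742 + i \sqrt{13659}$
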